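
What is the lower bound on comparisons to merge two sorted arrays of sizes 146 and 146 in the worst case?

Adversary: with |146 - 146| <= 1 the inputs can be fully interleaved so that every adjacent pair in the merged output comes from different arrays. Then each of the 291 adjacent pairs must be directly compared, or the algorithm cannot determine their relative order. Standard merge meets this bound.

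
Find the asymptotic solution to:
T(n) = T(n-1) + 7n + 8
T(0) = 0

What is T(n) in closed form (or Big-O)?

Dominant term in sum is 7*sum(i, i=1..n) = 7*n*(n+1)/2 = O(n^2).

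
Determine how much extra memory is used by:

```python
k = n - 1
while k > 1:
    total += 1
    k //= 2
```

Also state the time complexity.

Space complexity: O(1).
Only a constant amount of auxiliary storage is used; nothing grows with n.
Time complexity: O(log n).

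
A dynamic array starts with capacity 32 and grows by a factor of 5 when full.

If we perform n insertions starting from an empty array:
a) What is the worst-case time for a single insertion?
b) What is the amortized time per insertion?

(a) Worst-case single insertion: O(n) -- when the array is full at capacity c, the resize copies all c elements, and c can be Theta(n).
(b) Resizes happen at sizes 32, 160, 800, ... Total copy cost for n insertions: 32 + 160 + ... = O(n) (geometric series with ratio 1/5). Amortized cost per insertion: O(n)/n = O(1).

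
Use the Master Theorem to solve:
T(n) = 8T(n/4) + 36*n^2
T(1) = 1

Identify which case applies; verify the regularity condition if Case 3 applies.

a=8, b=4, f(n)=36*n^2.
log_4(8) = 1.5 < 2.
f(n) = Omega(n^(1.5+epsilon)) for some epsilon > 0, so Case 3 is the candidate.
Regularity: a*f(n/b) = 8*36*(n/4)^2 = (8/16)*36*n^2 <= c*f(n) with c = 8/16 < 1. Satisfied.
Case 3: T(n) = Theta(n^2).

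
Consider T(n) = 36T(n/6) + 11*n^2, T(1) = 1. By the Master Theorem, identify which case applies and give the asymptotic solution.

a=36, b=6, f(n)=11*n^2.
log_6(36) = 2, so n^(log_b(a)) = n^2.
f(n) = Theta(n^2), so Case 2 applies.
T(n) = Theta(n^2 log n).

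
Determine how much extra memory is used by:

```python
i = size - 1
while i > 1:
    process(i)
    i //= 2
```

Space complexity: O(1).
Only a constant amount of auxiliary storage is used; nothing grows with n.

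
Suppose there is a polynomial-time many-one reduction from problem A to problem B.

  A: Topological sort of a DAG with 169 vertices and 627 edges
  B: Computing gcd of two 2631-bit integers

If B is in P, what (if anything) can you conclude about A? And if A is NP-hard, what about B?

A poly-time reduction A <=_p B means any A-instance can be transformed to a B-instance in poly time.
If B is in P: compose the reduction with B's poly-time algorithm to solve A in poly time, so A is in P.
If A is NP-hard: every NP problem reduces to A, which reduces to B; composing reductions, every NP problem reduces to B, so B is NP-hard.
(Here in fact A is P and B is P.)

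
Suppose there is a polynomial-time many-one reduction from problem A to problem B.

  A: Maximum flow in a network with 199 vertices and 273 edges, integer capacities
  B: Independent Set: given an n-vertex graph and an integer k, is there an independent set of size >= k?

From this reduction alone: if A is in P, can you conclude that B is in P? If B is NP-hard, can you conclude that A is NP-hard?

A poly-time reduction A <=_p B transfers tractability DOWN (B easy => A easy) and hardness UP (A hard => B hard), not the reverse.
From A in P, the reduction alone does NOT give B in P: any problem in P trivially reduces to SAT, yet SAT is not known to be in P.
From B NP-hard, the reduction alone does NOT give A NP-hard: again, easy problems reduce to hard ones.
(Here in fact A is P and B is NP-complete.)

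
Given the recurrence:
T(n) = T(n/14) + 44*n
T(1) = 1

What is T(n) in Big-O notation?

Geometric series: 44*n*(1 + 1/14 + 1/14^2 + ...) = O(n). T(n) = O(n).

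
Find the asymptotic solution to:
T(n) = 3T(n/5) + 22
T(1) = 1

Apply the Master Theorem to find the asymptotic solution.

a=3, b=5, f(n)=22. log_5(3) = 0.6826. Case 1 of Master Theorem: T(n) = O(n^0.6826).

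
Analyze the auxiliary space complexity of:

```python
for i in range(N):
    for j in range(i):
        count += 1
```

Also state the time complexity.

Space complexity: O(1).
Only a constant amount of auxiliary storage is used; nothing grows with n.
Time complexity: O(n^2).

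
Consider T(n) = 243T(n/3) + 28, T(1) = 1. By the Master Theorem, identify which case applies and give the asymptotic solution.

a=243, b=3, f(n)=28.
log_3(243) = 5 > 0.
Since f(n) = O(n^0) is polynomially smaller than n^5, Case 1 applies.
T(n) = Theta(n^5).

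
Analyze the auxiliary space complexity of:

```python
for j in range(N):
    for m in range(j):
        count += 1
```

Space complexity: O(1).
Only a constant amount of auxiliary storage is used; nothing grows with n.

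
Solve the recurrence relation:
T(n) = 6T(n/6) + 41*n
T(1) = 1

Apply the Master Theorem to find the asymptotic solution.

a=6, b=6, f(n)=41*n. log_6(6) = 1. Case 2: T(n) = O(n log n).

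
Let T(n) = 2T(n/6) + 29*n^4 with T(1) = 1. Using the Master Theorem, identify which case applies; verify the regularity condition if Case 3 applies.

a=2, b=6, f(n)=29*n^4.
log_6(2) = 0.3869 < 4.
f(n) = Omega(n^(0.3869+epsilon)) for some epsilon > 0, so Case 3 is the candidate.
Regularity: a*f(n/b) = 2*29*(n/6)^4 = (2/1296)*29*n^4 <= c*f(n) with c = 2/1296 < 1. Satisfied.
Case 3: T(n) = Theta(n^4).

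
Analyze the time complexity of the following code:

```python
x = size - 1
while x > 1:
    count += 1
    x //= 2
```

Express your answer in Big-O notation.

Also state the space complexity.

Time complexity: O(log n).
Space complexity: O(1).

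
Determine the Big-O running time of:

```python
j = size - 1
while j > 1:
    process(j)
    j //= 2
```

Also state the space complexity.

Time complexity: O(log n).
Space complexity: O(1).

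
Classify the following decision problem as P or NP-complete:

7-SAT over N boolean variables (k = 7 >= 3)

This problem is NP-complete: 3-SAT is NP-complete (Cook-Levin); k-SAT for k>=3 reduces from 3-SAT.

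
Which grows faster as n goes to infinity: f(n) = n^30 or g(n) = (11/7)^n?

g(n) = (11/7)^n grows faster: (11/7)^n is exponential with base 11/7 > 1, dominating every polynomial.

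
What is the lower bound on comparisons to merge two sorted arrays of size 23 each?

To merge two sorted arrays of size 23, we need at least 45 comparisons in the worst case. An adversary can force every element to be compared.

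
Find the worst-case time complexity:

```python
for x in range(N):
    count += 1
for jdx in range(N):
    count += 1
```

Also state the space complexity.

Time complexity: O(n).
Space complexity: O(1).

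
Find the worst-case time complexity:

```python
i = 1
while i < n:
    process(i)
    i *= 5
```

Time complexity: O(log n).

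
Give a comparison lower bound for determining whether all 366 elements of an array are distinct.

In the algebraic decision-tree model, the YES region for element distinctness on 366 elements has 366! connected components (one per ordering). Ben-Or's theorem then gives a lower bound of Omega(log(n!)) = Omega(n log n).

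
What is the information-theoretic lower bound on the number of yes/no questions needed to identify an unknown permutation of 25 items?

There are 25! = 15511210043330985984000000 permutations. Each yes/no question gives at most 1 bit, so at least ceil(log_2(15511210043330985984000000)) = 84 questions are needed.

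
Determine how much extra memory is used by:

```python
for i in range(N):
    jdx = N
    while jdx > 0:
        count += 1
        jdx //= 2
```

Space complexity: O(1).
Only a constant amount of auxiliary storage is used; nothing grows with n.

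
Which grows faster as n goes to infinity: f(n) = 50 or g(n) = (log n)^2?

g(n) = (log n)^2 grows faster: any unbounded function dominates a constant.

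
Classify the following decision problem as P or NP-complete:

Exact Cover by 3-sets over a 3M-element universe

This problem is NP-complete: one of Karp's 21 NP-complete problems.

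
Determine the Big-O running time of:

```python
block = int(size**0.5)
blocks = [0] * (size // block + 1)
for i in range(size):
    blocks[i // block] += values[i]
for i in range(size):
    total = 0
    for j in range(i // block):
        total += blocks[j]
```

Time complexity: O(n * sqrt(n)).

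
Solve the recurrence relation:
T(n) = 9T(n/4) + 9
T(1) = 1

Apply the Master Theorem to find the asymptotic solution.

a=9, b=4, f(n)=9. log_4(9) = 1.585. Case 1 of Master Theorem: T(n) = O(n^1.585).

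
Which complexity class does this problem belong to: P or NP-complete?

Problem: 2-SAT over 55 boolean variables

This problem is in P: 2-SAT is solvable in linear time via implication-graph SCCs.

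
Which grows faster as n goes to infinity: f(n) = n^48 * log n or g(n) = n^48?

f(n) = n^48 * log n grows faster: extra log n factor -> infinity.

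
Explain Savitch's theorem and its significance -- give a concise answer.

Savitch's theorem states that NSPACE(f(n)) is contained in DSPACE(f(n)^2) for f(n) >= log n. In particular, NPSPACE = PSPACE, meaning nondeterminism does not significantly help for space-bounded computation. This contrasts with time, where we do not know if P = NP.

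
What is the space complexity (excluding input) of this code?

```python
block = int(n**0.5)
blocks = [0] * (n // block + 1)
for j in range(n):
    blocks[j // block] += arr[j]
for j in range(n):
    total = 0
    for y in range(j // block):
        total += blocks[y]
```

Space complexity: O(sqrt(n)).
Storage scales with sqrt(n).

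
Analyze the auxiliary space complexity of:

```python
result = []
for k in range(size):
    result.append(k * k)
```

Space complexity: O(n).
Auxiliary storage grows linearly with the input size n in the worst case.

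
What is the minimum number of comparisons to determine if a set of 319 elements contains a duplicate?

Determining if 319 elements are all distinct requires Omega(n log n) comparisons in the comparison model. This follows from the element distinctness lower bound.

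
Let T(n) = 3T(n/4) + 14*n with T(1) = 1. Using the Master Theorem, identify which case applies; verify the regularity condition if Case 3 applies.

a=3, b=4, f(n)=14*n.
log_4(3) = 0.7925 < 1.
f(n) = Omega(n^(0.7925+epsilon)) for some epsilon > 0, so Case 3 is the candidate.
Regularity: a*f(n/b) = 3*14*(n/4)^1 = (3/4)*14*n^1 <= c*f(n) with c = 3/4 < 1. Satisfied.
Case 3: T(n) = Theta(n).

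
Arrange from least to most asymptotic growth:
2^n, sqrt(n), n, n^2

Ordered by growth rate: sqrt(n) < n < n^2 < 2^n.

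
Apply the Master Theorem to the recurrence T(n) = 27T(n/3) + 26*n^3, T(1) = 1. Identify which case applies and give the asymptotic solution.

a=27, b=3, f(n)=26*n^3.
log_3(27) = 3, so n^(log_b(a)) = n^3.
f(n) = Theta(n^3), so Case 2 applies.
T(n) = Theta(n^3 log n).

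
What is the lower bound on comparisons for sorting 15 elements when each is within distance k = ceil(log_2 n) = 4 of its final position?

Partition the 15 positions into floor(n/k) blocks of k = 4 consecutive positions; any permutation within a block keeps every element within k of its final position, so there are at least (k!)^(n/k) distinguishable inputs. Lower bound: log_2((k!)^(n/k)) = (n/k) * log_2(k!) = Theta(n log k); with k = ceil(log_2 n), this is Omega(n log log n).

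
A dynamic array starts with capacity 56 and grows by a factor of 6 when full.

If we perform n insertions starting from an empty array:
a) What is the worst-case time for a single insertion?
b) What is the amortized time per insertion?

(a) Worst-case single insertion: O(n) -- when the array is full at capacity c, the resize copies all c elements, and c can be Theta(n).
(b) Resizes happen at sizes 56, 336, 2016, ... Total copy cost for n insertions: 56 + 336 + ... = O(n) (geometric series with ratio 1/6). Amortized cost per insertion: O(n)/n = O(1).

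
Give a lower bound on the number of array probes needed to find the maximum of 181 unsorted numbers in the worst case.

Adversary: any unprobed cell could hold a value larger than everything seen so far. If fewer than 181 cells are probed, the adversary places the max in an unprobed cell. So all 181 cells must be examined; together with 181-1 comparisons this is tight.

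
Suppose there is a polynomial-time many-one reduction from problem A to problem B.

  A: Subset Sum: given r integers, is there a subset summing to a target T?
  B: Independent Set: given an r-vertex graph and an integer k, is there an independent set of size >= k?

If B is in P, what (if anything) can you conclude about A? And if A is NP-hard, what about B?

A poly-time reduction A <=_p B means any A-instance can be transformed to a B-instance in poly time.
If B is in P: compose the reduction with B's poly-time algorithm to solve A in poly time, so A is in P.
If A is NP-hard: every NP problem reduces to A, which reduces to B; composing reductions, every NP problem reduces to B, so B is NP-hard.
(Here in fact A is NP-complete and B is NP-complete.)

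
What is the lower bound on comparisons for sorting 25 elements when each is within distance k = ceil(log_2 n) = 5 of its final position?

Partition the 25 positions into floor(n/k) blocks of k = 5 consecutive positions; any permutation within a block keeps every element within k of its final position, so there are at least (k!)^(n/k) distinguishable inputs. Lower bound: log_2((k!)^(n/k)) = (n/k) * log_2(k!) = Theta(n log k); with k = ceil(log_2 n), this is Omega(n log log n).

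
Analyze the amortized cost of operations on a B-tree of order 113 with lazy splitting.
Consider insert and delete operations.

In a B-tree of order 113, a node splits when it has 113 keys. With lazy splitting, we use potential Phi = number of full nodes + number of near-empty nodes. Each split costs O(1) but reduces potential. Between splits, at least 56 insertions must occur in that node. Amortized structural cost is O(1) per operation, plus O(log_113 n) traversal.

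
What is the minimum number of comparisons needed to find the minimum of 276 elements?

Finding the minimum requires 275 comparisons, identical reasoning to finding the maximum. Each comparison eliminates one candidate.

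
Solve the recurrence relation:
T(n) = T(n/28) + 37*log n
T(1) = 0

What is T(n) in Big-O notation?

Each of the log_28(n) levels adds O(log n). T(n) = O(log^2 n).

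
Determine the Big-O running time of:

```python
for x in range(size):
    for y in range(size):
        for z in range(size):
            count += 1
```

Time complexity: O(n^3).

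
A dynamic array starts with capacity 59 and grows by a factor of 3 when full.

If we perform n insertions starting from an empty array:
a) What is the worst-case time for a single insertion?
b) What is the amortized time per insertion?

(a) Worst-case single insertion: O(n) -- when the array is full at capacity c, the resize copies all c elements, and c can be Theta(n).
(b) Resizes happen at sizes 59, 177, 531, ... Total copy cost for n insertions: 59 + 177 + ... = O(n) (geometric series with ratio 1/3). Amortized cost per insertion: O(n)/n = O(1).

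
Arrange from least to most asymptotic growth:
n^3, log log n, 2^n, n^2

Ordered by growth rate: log log n < n^2 < n^3 < 2^n.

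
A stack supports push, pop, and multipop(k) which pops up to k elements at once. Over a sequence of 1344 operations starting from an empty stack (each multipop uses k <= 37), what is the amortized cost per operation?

Each element is pushed exactly once and popped at most once (whether by pop or as part of a multipop). So the total number of individual pops over the whole sequence is at most the number of pushes, which is at most 1344. Total work <= 2 * 1344, hence O(1) amortized per operation.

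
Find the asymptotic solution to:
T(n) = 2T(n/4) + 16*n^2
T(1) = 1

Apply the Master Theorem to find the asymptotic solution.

a=2, b=4, f(n)=16*n^2. log_4(2) = 0.5 < 2. Case 3: T(n) = O(n^2).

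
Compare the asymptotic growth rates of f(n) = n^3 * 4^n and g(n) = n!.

g(n) = n! grows faster: by Stirling n! ~ (n/e)^n sqrt(2*pi*n); (n/e)^n eventually dominates n^3 * 4^n.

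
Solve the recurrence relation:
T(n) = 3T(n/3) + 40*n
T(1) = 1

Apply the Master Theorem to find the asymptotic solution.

a=3, b=3, f(n)=40*n. log_3(3) = 1. Case 2: T(n) = O(n log n).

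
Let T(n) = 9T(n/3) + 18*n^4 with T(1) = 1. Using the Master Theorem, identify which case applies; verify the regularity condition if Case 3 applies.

a=9, b=3, f(n)=18*n^4.
log_3(9) = 2 < 4.
f(n) = Omega(n^(2+epsilon)) for some epsilon > 0, so Case 3 is the candidate.
Regularity: a*f(n/b) = 9*18*(n/3)^4 = (9/81)*18*n^4 <= c*f(n) with c = 9/81 < 1. Satisfied.
Case 3: T(n) = Theta(n^4).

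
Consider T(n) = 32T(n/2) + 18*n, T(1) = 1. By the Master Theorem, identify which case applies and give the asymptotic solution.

a=32, b=2, f(n)=18*n.
log_2(32) = 5 > 1.
Since f(n) = O(n^1) is polynomially smaller than n^5, Case 1 applies.
T(n) = Theta(n^5).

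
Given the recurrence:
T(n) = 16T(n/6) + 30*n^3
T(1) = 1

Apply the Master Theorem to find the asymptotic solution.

a=16, b=6, f(n)=30*n^3. log_6(16) = 1.547 < 3. Case 3: T(n) = O(n^3).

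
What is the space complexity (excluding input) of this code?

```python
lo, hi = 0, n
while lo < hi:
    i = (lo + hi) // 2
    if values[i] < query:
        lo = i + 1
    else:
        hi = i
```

Space complexity: O(1).
Only a constant amount of auxiliary storage is used; nothing grows with n.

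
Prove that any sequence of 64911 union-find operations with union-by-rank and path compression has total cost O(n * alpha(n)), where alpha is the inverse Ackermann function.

Using Tarjan's analysis with rank-based potential function. Union-by-rank keeps tree height O(log n). Path compression flattens paths during find. For n = 64911 operations, total cost is O(n * alpha(n)), effectively O(n) since alpha grows incredibly slowly.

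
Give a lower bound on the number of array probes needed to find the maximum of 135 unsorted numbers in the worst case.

Adversary: any unprobed cell could hold a value larger than everything seen so far. If fewer than 135 cells are probed, the adversary places the max in an unprobed cell. So all 135 cells must be examined; together with 135-1 comparisons this is tight.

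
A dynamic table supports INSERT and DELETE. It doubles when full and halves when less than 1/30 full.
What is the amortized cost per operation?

Using potential function Phi = |2*num_items - table_size| when load > 1/2, and Phi = table_size/2 - num_items otherwise. The gap of 1/30 vs 1/2 for shrinking prevents thrashing. Both insert and delete have O(1) amortized cost.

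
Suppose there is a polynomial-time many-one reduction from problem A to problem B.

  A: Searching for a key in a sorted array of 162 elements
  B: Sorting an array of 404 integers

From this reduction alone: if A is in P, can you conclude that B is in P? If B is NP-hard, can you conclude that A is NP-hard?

A poly-time reduction A <=_p B transfers tractability DOWN (B easy => A easy) and hardness UP (A hard => B hard), not the reverse.
From A in P, the reduction alone does NOT give B in P: any problem in P trivially reduces to SAT, yet SAT is not known to be in P.
From B NP-hard, the reduction alone does NOT give A NP-hard: again, easy problems reduce to hard ones.
(Here in fact A is P and B is P.)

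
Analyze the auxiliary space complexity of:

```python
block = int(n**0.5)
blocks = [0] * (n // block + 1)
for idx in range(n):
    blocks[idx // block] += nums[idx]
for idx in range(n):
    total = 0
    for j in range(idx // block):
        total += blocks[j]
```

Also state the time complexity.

Space complexity: O(sqrt(n)).
Storage scales with sqrt(n).
Time complexity: O(n * sqrt(n)).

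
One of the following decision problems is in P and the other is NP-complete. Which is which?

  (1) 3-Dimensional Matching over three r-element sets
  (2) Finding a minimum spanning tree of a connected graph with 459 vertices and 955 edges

(1) is NP-complete: one of Karp's 21 NP-complete problems.
(2) is P: Kruskal's / Prim's algorithms run in polynomial time.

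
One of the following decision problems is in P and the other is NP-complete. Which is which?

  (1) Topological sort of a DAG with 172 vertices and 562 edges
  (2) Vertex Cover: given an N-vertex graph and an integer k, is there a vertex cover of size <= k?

(1) is P: DFS-based topological sort runs in O(V+E).
(2) is NP-complete: one of Karp's 21 NP-complete problems (with k part of the input; for any fixed constant k it is in P).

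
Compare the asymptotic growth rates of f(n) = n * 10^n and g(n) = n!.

g(n) = n! grows faster: by Stirling n! ~ (n/e)^n sqrt(2*pi*n); (n/e)^n eventually dominates n * 10^n.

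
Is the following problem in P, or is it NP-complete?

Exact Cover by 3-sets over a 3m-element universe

This problem is NP-complete: one of Karp's 21 NP-complete problems.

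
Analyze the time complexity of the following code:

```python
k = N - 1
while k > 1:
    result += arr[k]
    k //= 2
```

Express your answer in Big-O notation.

Time complexity: O(log n).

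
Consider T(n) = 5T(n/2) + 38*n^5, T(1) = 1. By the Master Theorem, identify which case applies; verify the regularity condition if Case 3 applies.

a=5, b=2, f(n)=38*n^5.
log_2(5) = 2.322 < 5.
f(n) = Omega(n^(2.322+epsilon)) for some epsilon > 0, so Case 3 is the candidate.
Regularity: a*f(n/b) = 5*38*(n/2)^5 = (5/32)*38*n^5 <= c*f(n) with c = 5/32 < 1. Satisfied.
Case 3: T(n) = Theta(n^5).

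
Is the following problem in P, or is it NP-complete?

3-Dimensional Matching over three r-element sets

This problem is NP-complete: one of Karp's 21 NP-complete problems.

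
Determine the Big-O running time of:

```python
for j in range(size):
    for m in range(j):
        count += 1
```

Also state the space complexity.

Time complexity: O(n^2).
Space complexity: O(1).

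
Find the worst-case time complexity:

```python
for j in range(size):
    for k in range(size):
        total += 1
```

Time complexity: O(n^2).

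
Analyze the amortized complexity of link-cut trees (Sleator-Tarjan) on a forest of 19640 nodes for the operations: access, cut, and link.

Link-cut trees represent the forest using splay trees over preferred paths. With potential Phi = sum over nodes of log(size of virtual subtree), each access on 19640 nodes is O(log 19640) = O(log n) amortized by the splay-tree access lemma. Cut and link are O(1) plus one access.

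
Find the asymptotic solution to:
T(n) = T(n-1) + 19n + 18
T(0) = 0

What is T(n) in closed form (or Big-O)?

Dominant term in sum is 19*sum(i, i=1..n) = 19*n*(n+1)/2 = O(n^2).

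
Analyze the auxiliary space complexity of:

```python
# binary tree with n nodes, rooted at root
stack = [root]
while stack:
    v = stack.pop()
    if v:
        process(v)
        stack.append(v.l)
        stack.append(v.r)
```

Space complexity: O(n).
Auxiliary storage grows linearly with the input size n in the worst case.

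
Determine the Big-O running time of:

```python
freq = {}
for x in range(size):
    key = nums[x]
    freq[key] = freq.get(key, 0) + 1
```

Time complexity: O(n).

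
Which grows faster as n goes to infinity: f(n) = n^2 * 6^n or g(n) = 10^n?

g(n) = 10^n grows faster: 10^n / (n^2 6^n) = (10/6)^n / n^2 -> infinity since 10/6 > 1.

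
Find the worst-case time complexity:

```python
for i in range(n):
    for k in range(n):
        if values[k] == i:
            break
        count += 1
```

Time complexity: O(n^2).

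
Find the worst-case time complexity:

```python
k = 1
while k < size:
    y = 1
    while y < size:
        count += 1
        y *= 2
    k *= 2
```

Time complexity: O(log^2 n).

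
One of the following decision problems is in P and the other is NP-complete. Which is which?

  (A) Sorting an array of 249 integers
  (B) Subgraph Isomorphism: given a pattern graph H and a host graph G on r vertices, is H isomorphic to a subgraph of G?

(A) is P: merge sort runs in O(n log n).
(B) is NP-complete: generalizes Clique and Hamiltonian Path (pattern size is part of the input).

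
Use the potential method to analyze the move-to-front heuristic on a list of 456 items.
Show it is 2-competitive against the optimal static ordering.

Let Phi = number of inversions between the MTF list and the optimal static list (0 <= Phi <= C(456,2)). Accessing an element at MTF position k and optimal position j: the move-to-front destroys all k-1 inversions in front of it that are not in front in optimal (>= k-j of them) and creates at most j-1 new ones. Amortized cost <= k + (j-1) - (k-j) = 2j - 1 <= 2 * optimal cost.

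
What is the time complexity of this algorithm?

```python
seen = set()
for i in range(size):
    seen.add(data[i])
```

Time complexity: O(n).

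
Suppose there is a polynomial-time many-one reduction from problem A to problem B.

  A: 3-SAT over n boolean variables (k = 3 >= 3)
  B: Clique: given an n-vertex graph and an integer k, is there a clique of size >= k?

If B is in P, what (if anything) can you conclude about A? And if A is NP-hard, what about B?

A poly-time reduction A <=_p B means any A-instance can be transformed to a B-instance in poly time.
If B is in P: compose the reduction with B's poly-time algorithm to solve A in poly time, so A is in P.
If A is NP-hard: every NP problem reduces to A, which reduces to B; composing reductions, every NP problem reduces to B, so B is NP-hard.
(Here in fact A is NP-complete and B is NP-complete.)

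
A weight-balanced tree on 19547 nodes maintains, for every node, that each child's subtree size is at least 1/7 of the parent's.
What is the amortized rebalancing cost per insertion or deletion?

With balance ratio 1/7, tree height is O(log_{7/1}(19547)) = O(log n). A rebalance at a node of size s costs O(s) but requires Omega(s) updates in that subtree to retrigger. Summed over the O(log n) ancestors of the touched leaf, amortized rebalancing is O(log n).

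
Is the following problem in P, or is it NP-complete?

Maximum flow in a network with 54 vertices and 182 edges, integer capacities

This problem is in P: Edmonds-Karp / push-relabel run in polynomial time.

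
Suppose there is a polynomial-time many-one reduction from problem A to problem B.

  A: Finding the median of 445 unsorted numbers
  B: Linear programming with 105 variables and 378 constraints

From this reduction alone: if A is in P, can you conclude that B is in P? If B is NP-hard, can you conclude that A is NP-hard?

A poly-time reduction A <=_p B transfers tractability DOWN (B easy => A easy) and hardness UP (A hard => B hard), not the reverse.
From A in P, the reduction alone does NOT give B in P: any problem in P trivially reduces to SAT, yet SAT is not known to be in P.
From B NP-hard, the reduction alone does NOT give A NP-hard: again, easy problems reduce to hard ones.
(Here in fact A is P and B is P.)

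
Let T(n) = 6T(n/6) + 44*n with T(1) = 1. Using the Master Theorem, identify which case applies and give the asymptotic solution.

a=6, b=6, f(n)=44*n.
log_6(6) = 1, so n^(log_b(a)) = n.
f(n) = Theta(n), so Case 2 applies.
T(n) = Theta(n log n).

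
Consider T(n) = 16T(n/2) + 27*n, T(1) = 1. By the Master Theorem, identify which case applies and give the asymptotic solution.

a=16, b=2, f(n)=27*n.
log_2(16) = 4 > 1.
Since f(n) = O(n^1) is polynomially smaller than n^4, Case 1 applies.
T(n) = Theta(n^4).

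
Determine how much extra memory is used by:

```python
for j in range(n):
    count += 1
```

Space complexity: O(1).
Only a constant amount of auxiliary storage is used; nothing grows with n.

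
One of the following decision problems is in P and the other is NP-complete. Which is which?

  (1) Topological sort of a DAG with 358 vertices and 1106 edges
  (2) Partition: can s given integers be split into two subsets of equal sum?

(1) is P: DFS-based topological sort runs in O(V+E).
(2) is NP-complete: Subset Sum reduces to it (one of Karp's 21 NP-complete problems).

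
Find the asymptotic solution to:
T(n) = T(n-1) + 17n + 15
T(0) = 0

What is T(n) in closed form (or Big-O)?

Dominant term in sum is 17*sum(i, i=1..n) = 17*n*(n+1)/2 = O(n^2).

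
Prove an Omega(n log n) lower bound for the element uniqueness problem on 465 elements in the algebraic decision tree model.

In the algebraic decision tree model, element uniqueness on 465 elements is equivalent to determining which cell of an arrangement of C(465,2) = 107880 hyperplanes x_i = x_j contains the input point. Ben-Or's theorem shows this requires Omega(n log n).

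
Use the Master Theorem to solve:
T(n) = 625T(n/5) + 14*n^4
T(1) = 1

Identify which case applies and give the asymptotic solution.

a=625, b=5, f(n)=14*n^4.
log_5(625) = 4, so n^(log_b(a)) = n^4.
f(n) = Theta(n^4), so Case 2 applies.
T(n) = Theta(n^4 log n).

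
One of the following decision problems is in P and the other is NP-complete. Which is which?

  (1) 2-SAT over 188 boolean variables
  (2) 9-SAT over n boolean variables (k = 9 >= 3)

(1) is P: 2-SAT is solvable in linear time via implication-graph SCCs.
(2) is NP-complete: 3-SAT is NP-complete (Cook-Levin); k-SAT for k>=3 reduces from 3-SAT.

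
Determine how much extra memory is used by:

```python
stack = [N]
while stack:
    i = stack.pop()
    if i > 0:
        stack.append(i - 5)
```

Space complexity: O(1).
Only a constant amount of auxiliary storage is used; nothing grows with n.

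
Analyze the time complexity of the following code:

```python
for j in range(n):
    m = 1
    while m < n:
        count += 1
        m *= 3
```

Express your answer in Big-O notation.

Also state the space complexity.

Time complexity: O(n log n).
Space complexity: O(1).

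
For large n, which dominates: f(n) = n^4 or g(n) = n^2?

f(n) = n^4 grows faster: n^4/n^2 = n^2 -> infinity.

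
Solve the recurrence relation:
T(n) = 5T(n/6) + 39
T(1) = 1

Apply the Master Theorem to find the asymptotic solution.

a=5, b=6, f(n)=39. log_6(5) = 0.8982. Case 1 of Master Theorem: T(n) = O(n^0.8982).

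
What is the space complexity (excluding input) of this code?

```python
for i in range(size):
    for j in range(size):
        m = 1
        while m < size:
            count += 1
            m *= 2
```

Space complexity: O(1).
Only a constant amount of auxiliary storage is used; nothing grows with n.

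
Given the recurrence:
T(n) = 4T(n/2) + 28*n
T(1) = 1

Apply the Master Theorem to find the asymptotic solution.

a=4, b=2, f(n)=28*n. log_2(4) = 2. Case 1 of Master Theorem: T(n) = O(n^2).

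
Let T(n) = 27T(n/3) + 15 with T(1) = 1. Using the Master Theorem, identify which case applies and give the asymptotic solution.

a=27, b=3, f(n)=15.
log_3(27) = 3 > 0.
Since f(n) = O(n^0) is polynomially smaller than n^3, Case 1 applies.
T(n) = Theta(n^3).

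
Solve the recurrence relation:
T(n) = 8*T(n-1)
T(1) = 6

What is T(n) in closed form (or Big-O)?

Each step multiplies by 8. T(n) = T(1)*8^(n-1) = 6*8^(n-1).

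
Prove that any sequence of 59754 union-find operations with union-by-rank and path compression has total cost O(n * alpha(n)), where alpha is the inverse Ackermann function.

Using Tarjan's analysis with rank-based potential function. Union-by-rank keeps tree height O(log n). Path compression flattens paths during find. For n = 59754 operations, total cost is O(n * alpha(n)), effectively O(n) since alpha grows incredibly slowly.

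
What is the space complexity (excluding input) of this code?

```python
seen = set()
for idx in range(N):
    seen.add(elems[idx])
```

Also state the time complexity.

Space complexity: O(n).
Auxiliary storage grows linearly with the input size n in the worst case.
Time complexity: O(n).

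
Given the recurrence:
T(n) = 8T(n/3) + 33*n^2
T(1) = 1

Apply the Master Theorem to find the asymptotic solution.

a=8, b=3, f(n)=33*n^2. log_3(8) = 1.893 < 2. Case 3: T(n) = O(n^2).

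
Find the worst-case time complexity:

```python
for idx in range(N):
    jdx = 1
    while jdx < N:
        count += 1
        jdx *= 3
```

Time complexity: O(n log n).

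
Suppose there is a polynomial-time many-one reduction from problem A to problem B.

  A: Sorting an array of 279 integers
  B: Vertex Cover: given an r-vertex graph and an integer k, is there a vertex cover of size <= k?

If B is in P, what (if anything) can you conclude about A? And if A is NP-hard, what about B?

A poly-time reduction A <=_p B means any A-instance can be transformed to a B-instance in poly time.
If B is in P: compose the reduction with B's poly-time algorithm to solve A in poly time, so A is in P.
If A is NP-hard: every NP problem reduces to A, which reduces to B; composing reductions, every NP problem reduces to B, so B is NP-hard.
(Here in fact A is P and B is NP-complete.)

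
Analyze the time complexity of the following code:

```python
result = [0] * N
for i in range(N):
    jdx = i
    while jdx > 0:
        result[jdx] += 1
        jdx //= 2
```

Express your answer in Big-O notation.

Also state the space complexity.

Time complexity: O(n log n).
Space complexity: O(n).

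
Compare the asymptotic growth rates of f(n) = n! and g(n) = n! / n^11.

f(n) = n! grows faster: the ratio n!/(n!/n^11) = n^11 -> infinity.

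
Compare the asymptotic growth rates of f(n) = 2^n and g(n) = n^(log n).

f(n) = 2^n grows faster: take logs: log(n^(log n)) = (log n)^2, log(2^n) = n log 2; n dominates (log n)^2.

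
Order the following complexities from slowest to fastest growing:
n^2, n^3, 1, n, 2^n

Ordered by growth rate: 1 < n < n^2 < n^3 < 2^n.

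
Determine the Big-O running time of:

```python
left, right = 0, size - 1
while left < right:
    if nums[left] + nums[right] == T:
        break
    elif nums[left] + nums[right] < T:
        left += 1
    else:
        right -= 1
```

Time complexity: O(n).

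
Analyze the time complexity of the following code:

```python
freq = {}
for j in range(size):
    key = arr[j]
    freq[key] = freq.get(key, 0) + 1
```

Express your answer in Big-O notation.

Time complexity: O(n).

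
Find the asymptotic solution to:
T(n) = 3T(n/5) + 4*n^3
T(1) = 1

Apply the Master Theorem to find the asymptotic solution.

a=3, b=5, f(n)=4*n^3. log_5(3) = 0.6826 < 3. Case 3: T(n) = O(n^3).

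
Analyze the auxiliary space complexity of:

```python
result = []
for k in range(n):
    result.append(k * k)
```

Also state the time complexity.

Space complexity: O(n).
Auxiliary storage grows linearly with the input size n in the worst case.
Time complexity: O(n).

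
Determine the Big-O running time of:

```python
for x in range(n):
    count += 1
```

Time complexity: O(n).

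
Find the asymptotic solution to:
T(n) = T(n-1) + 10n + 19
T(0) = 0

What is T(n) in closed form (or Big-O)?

Dominant term in sum is 10*sum(i, i=1..n) = 10*n*(n+1)/2 = O(n^2).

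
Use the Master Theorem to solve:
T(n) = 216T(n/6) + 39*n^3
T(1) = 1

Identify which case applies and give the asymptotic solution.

a=216, b=6, f(n)=39*n^3.
log_6(216) = 3, so n^(log_b(a)) = n^3.
f(n) = Theta(n^3), so Case 2 applies.
T(n) = Theta(n^3 log n).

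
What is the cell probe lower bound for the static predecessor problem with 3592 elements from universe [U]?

The Patrascu-Thorup lower bound shows any data structure on n = 3592 elements using O(n * polylog(n)) space requires Omega(log log U) query time. van Emde Boas trees achieve O(log log U) with O(U) space.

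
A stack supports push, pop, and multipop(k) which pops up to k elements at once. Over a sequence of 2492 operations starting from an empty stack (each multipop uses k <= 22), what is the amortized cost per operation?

Each element is pushed exactly once and popped at most once (whether by pop or as part of a multipop). So the total number of individual pops over the whole sequence is at most the number of pushes, which is at most 2492. Total work <= 2 * 2492, hence O(1) amortized per operation.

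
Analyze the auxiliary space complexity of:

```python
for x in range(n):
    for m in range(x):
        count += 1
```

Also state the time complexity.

Space complexity: O(1).
Only a constant amount of auxiliary storage is used; nothing grows with n.
Time complexity: O(n^2).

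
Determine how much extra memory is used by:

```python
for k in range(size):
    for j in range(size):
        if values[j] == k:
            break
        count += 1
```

Space complexity: O(1).
Only a constant amount of auxiliary storage is used; nothing grows with n.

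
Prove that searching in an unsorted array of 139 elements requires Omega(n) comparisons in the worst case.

An adversary can always place the target in the last position checked. Until all 139 positions are examined, the target might be in any unchecked position. Therefore 139 comparisons are necessary.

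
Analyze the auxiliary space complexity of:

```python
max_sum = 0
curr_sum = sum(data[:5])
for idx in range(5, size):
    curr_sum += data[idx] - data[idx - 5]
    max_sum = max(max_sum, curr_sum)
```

Space complexity: O(1).
Only a constant amount of auxiliary storage is used; nothing grows with n.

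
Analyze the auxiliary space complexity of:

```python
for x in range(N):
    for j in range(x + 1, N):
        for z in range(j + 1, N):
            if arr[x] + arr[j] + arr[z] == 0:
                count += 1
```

Space complexity: O(1).
Only a constant amount of auxiliary storage is used; nothing grows with n.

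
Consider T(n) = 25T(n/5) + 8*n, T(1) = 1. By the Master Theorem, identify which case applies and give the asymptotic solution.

a=25, b=5, f(n)=8*n.
log_5(25) = 2 > 1.
Since f(n) = O(n^1) is polynomially smaller than n^2, Case 1 applies.
T(n) = Theta(n^2).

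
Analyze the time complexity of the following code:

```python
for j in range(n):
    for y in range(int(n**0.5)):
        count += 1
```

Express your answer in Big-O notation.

Time complexity: O(n * sqrt(n)).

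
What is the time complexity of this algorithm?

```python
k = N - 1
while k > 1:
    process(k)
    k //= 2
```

Time complexity: O(log n).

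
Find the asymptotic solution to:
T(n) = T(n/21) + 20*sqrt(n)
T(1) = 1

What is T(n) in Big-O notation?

Each level contributes sqrt(n/21^k). Geometric series with ratio 1/sqrt(21) < 1 sums to O(sqrt(n)).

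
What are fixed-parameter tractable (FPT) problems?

A problem parameterized by k is FPT if it can be solved in time f(k) * n^O(1), where f is any computable function of k alone. Vertex Cover parameterized by solution size k is FPT: O(2^k * n). The W-hierarchy (W[1], W[2], ...) classifies parameterized problems by hardness; Clique parameterized by clique size is W[1]-complete.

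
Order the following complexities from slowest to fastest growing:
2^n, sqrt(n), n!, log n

Ordered by growth rate: log n < sqrt(n) < 2^n < n!.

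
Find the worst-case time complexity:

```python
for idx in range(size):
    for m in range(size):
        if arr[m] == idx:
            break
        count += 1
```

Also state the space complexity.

Time complexity: O(n^2).
Space complexity: O(1).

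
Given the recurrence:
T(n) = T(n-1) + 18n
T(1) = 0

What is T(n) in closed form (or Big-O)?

Unrolling: T(n) = 0 + 18*(2 + 3 + ... + n) = 0 + 18*(n(n+1)/2 - 1) = O(n^2).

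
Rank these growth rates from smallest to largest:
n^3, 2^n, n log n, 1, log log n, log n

Ordered by growth rate: 1 < log log n < log n < n log n < n^3 < 2^n.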